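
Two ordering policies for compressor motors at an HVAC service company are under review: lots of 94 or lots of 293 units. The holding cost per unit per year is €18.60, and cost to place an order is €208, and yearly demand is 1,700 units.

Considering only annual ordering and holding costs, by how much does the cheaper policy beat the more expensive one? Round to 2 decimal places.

€704.18

Annual cost at Q: ordering D·S/Q plus holding Q·H/2.
TC(94) = (1,700/94)×208 + (94/2)×18.6 = €4,635.90
TC(293) = (1,700/293)×208 + (293/2)×18.6 = €3,931.73
|ΔTC| = |€4,635.90 − €3,931.73| = €704.18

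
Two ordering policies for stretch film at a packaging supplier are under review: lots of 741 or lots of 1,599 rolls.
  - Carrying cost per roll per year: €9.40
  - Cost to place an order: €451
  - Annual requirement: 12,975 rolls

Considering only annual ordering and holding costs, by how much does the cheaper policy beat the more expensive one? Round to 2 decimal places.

TC(Q) = (D/Q)S + (Q/2)H
TC(741) = (12,975/741)×451 + (741/2)×9.4 = €11,379.76
TC(1,599) = (12,975/1,599)×451 + (1,599/2)×9.4 = €11,174.92
Lots of 1,599 are cheaper by €204.85.

€204.85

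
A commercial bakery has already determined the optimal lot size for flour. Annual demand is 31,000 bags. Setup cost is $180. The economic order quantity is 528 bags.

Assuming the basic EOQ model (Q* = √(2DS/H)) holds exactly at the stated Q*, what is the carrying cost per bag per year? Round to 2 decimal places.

EOQ relation: Q² = 2DS/H, so rearrange for the unknown.
H = 2DS / Q² = 2 × 31,000 × 180 / 528² = 40.0310

$40.03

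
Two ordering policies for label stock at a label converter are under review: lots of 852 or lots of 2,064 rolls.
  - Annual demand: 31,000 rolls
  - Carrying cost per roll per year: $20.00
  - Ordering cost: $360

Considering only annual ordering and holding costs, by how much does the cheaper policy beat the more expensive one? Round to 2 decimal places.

$4,428.39

For each Q, cost = (D/Q)·S + (Q/2)·H.
TC(852) = (31,000/852)×360 + (852/2)×20 = $21,618.59
TC(2,064) = (31,000/2,064)×360 + (2,064/2)×20 = $26,046.98
Lots of 852 are cheaper by $4,428.39.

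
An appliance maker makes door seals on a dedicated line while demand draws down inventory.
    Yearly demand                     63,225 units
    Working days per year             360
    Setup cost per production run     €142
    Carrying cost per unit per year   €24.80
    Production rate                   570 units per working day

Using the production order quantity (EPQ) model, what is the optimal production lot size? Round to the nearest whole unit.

1,023 units

Daily demand d = 63,225/360 = 175.625; p = 570; 1 − d/p = 0.69189
EPQ = √(2DS / (H(1 − d/p)))
    = √(2 × 63,225 × 142 / (24.8 × 0.69189)) ≈ 1,022.96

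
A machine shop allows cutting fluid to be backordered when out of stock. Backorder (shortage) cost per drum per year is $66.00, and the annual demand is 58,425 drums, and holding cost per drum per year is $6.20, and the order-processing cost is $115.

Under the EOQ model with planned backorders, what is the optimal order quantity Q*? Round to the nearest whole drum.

Basic EOQ = √(2·58,425·115/6.2) = 1,472.202
Backorder adjustment √((H+b)/b) = √((6.2+66)/66) = 1.0459
Q* = 1,472.202 × 1.0459 ≈ 1,539.80

1,540 drums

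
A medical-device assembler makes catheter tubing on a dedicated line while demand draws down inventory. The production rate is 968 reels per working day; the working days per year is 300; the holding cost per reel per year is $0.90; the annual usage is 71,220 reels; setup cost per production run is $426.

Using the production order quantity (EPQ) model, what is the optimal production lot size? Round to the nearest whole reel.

9,451 reels

Daily demand d = 71,220/300 = 237.400; p = 968; 1 − d/p = 0.75475
EPQ = √(2DS / (H(1 − d/p)))
    = √(2 × 71,220 × 426 / (0.9 × 0.75475)) ≈ 9,451.43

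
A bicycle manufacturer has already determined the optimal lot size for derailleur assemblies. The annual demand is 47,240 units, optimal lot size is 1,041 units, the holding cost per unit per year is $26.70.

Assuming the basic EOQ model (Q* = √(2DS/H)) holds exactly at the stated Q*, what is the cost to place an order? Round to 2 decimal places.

Since Q* = (2DS/H)^½, squaring gives Q*²·H = 2DS.
S = Q²H / (2D) = 1,041² × 26.7 / (2 × 47,240) = 306.2477

$306.25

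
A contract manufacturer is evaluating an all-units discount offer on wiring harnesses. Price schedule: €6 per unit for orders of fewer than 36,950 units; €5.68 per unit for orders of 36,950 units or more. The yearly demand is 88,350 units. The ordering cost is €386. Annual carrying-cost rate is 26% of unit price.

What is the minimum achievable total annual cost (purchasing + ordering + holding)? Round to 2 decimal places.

€530,034.83

H₁ = 26%×€6 = €1.5600;  H₂ = 26%×€5.68 = €1.4768
EOQ₁ = √(2×88,350×386/1.5600) = 6,612.26  (< 36,950, feasible at tier 1)
EOQ₂ = √(2×88,350×386/1.4768) = 6,795.96  (< 36,950 → use Q = 36,950 at tier-2 price)
TC(tier 1 (EOQ₁), Q≈6,612.3) = €540,415.12
TC(tier 2, Q≈36,950.0) = €530,034.83
Minimum at tier 2: €530,034.83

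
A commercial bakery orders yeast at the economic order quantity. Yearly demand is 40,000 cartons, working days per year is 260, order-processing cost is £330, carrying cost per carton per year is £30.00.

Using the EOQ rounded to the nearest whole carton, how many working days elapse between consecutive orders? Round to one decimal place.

2DS/H = 2·40,000·330/30 = 880,000.00
EOQ = √880,000.00 ≈ 938.08 → Q = 938 cartons
T = Q/D × 260 days = 938/40,000 × 260 = 6.097 days

6.1 days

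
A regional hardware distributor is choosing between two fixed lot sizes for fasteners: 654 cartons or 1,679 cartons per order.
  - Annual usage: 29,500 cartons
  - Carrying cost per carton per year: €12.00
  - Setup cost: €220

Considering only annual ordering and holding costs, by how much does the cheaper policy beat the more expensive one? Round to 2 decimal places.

€91.85

For each Q, cost = (D/Q)·S + (Q/2)·H.
TC(654) = (29,500/654)×220 + (654/2)×12 = €13,847.55
TC(1,679) = (29,500/1,679)×220 + (1,679/2)×12 = €13,939.40
Lots of 654 are cheaper by €91.85.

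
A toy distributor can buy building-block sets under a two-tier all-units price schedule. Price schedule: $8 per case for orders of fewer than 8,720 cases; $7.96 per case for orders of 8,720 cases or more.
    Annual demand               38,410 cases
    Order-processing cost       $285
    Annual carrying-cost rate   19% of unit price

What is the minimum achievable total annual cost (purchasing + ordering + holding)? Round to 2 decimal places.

H₁ = 19%×$8 = $1.5200;  H₂ = 19%×$7.96 = $1.5124
EOQ₁ = √(2×38,410×285/1.5200) = 3,795.23  (< 8,720, feasible at tier 1)
EOQ₂ = √(2×38,410×285/1.5124) = 3,804.75  (< 8,720 → use Q = 8,720 at tier-2 price)
TC(tier 1 (EOQ₁), Q≈3,795.2) = $313,048.75
TC(tier 2, Q≈8,720.0) = $313,593.04
Minimum at tier 1 (EOQ₁): $313,048.75

$313,048.75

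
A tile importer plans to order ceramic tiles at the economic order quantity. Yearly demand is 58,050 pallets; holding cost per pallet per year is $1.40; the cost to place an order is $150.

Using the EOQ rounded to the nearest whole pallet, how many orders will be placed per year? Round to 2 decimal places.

16.46 orders per year

2DS/H = 2·58,050·150/1.4 = 12,439,285.71
EOQ = √12,439,285.71 ≈ 3,526.94 → Q = 3,527
Orders per year = D/Q = 58,050 / 3,527 = 16.459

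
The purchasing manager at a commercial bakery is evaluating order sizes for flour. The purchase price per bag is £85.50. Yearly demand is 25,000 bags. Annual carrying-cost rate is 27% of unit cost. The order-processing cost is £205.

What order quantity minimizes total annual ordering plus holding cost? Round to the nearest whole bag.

666 bags

Carrying cost H = £85.5 × 27% = £23.0850/bag/yr
2DS/H = 2·25,000·205/23.085 = 444,011.26
EOQ = √444,011.26 ≈ 666.34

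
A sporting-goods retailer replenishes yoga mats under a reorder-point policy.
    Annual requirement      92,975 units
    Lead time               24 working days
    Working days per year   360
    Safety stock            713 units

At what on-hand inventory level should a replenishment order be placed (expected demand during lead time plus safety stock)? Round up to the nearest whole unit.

6,912 units

Daily demand d = 92,975 / 360 = 258.264 units/day
Demand during lead time = 258.264 × 24 = 6,198.33
Reorder point = 6,198.33 + 713 = 6,911.33 → round up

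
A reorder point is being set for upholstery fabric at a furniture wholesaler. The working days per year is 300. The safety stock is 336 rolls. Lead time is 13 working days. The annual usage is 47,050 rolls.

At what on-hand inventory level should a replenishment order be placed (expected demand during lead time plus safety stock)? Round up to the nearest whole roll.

Daily demand d = 47,050 / 300 = 156.833 rolls/day
Demand during lead time = 156.833 × 13 = 2,038.83
Reorder point = 2,038.83 + 336 = 2,374.83 → round up

2,375 rolls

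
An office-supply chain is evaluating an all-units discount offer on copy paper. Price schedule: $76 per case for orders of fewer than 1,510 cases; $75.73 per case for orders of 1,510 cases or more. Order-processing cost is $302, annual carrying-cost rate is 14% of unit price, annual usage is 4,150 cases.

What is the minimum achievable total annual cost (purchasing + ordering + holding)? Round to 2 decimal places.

H₁ = 14%×$76 = $10.6400;  H₂ = 14%×$75.73 = $10.6022
EOQ₁ = √(2×4,150×302/10.6400) = 485.37  (< 1,510, feasible at tier 1)
EOQ₂ = √(2×4,150×302/10.6022) = 486.23  (< 1,510 → use Q = 1,510 at tier-2 price)
TC(tier 1 (EOQ₁), Q≈485.4) = $320,564.32
TC(tier 2, Q≈1,510.0) = $323,114.16
Minimum at tier 1 (EOQ₁): $320,564.32

$320,564.32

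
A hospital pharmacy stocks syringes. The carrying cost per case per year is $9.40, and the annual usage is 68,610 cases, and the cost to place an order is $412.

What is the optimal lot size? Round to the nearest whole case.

2,452 cases

2DS/H = 2·68,610·412/9.4 = 6,014,323.40
EOQ = √6,014,323.40 ≈ 2,452.41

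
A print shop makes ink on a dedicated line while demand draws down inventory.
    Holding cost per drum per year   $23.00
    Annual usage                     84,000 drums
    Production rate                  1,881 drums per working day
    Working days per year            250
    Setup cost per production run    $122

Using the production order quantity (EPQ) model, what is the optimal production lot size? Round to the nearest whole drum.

d = 84,000/250 = 336.0000 drums/day;  effective holding cost H(1 − d/p) = 23·(1 − 336.0000/1881) = 18.89155
Q* = √(2DS / H_eff) = √(2·84,000·122 / 18.89155) ≈ 1,041.60

1,042 drums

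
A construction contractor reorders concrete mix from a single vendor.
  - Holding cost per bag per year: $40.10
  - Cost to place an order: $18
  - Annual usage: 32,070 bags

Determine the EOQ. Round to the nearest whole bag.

170 bags

Optimal lot size Q* = (2 × 32,070 × $18 / $40.1)^½ ≈ 169.68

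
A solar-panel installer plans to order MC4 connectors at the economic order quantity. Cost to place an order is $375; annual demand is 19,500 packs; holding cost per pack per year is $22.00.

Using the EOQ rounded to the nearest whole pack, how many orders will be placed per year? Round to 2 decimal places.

23.93 orders per year

Q* = √(2·D·S / H) = √(2·19,500·375 / 22) = √664,772.7 ≈ 815.34 → Q = 815
Orders per year = D/Q = 19,500 / 815 = 23.926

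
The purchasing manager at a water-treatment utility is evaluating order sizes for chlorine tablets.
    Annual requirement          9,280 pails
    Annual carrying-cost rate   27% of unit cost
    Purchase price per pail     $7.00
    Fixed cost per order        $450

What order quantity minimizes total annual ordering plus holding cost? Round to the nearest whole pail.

Holding cost per pail per year: H = 27% × $7 = $1.8900
Optimal lot size Q* = (2 × 9,280 × $450 / $1.89)^½ ≈ 2,102.15

2,102 pails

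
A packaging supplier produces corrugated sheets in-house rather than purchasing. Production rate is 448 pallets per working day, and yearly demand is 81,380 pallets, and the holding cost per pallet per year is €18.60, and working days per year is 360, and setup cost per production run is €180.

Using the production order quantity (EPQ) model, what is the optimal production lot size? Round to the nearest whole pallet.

d = 81,380/360 = 226.0556 pallets/day;  effective holding cost H(1 − d/p) = 18.6·(1 − 226.0556/448) = 9.21466
Q* = √(2DS / H_eff) = √(2·81,380·180 / 9.21466) ≈ 1,783.08

1,783 pallets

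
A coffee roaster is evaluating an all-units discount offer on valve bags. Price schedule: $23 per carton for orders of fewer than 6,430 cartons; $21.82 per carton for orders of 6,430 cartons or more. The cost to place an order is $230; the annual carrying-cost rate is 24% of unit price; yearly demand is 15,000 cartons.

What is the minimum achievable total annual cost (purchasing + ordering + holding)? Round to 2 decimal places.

H₁ = 24%×$23 = $5.5200;  H₂ = 24%×$21.82 = $5.2368
EOQ₁ = √(2×15,000×230/5.5200) = 1,118.03  (< 6,430, feasible at tier 1)
EOQ₂ = √(2×15,000×230/5.2368) = 1,147.87  (< 6,430 → use Q = 6,430 at tier-2 price)
TC(tier 1 (EOQ₁), Q≈1,118.0) = $351,171.55
TC(tier 2, Q≈6,430.0) = $344,672.86
Minimum at tier 2: $344,672.86

$344,672.86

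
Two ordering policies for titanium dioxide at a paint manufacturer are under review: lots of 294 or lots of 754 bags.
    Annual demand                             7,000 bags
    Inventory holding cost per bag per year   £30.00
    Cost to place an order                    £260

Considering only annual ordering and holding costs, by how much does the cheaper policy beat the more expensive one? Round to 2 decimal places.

£3,123.32

Annual cost at Q: ordering D·S/Q plus holding Q·H/2.
TC(294) = (7,000/294)×260 + (294/2)×30 = £10,600.48
TC(754) = (7,000/754)×260 + (754/2)×30 = £13,723.79
|ΔTC| = |£10,600.48 − £13,723.79| = £3,123.32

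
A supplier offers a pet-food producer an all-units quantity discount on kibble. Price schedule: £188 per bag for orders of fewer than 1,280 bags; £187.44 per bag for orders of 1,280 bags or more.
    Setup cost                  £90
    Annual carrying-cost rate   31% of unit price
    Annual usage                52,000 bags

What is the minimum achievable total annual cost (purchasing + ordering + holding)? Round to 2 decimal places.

H₁ = 31%×£188 = £58.2800;  H₂ = 31%×£187.44 = £58.1064
EOQ₁ = √(2×52,000×90/58.2800) = 400.75  (< 1,280, feasible at tier 1)
EOQ₂ = √(2×52,000×90/58.1064) = 401.35  (< 1,280 → use Q = 1,280 at tier-2 price)
TC(tier 1 (EOQ₁), Q≈400.8) = £9,799,355.96
TC(tier 2, Q≈1,280.0) = £9,787,724.35
Minimum at tier 2: £9,787,724.35

£9,787,724.35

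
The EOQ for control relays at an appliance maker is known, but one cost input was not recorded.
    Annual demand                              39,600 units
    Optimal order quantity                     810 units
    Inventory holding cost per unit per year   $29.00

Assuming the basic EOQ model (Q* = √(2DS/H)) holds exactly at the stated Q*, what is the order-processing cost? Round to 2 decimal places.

From Q* = √(2DS/H) ⇒ Q*² = 2DS/H.
S = Q²H / (2D) = 810² × 29 / (2 × 39,600) = 240.2386

$240.24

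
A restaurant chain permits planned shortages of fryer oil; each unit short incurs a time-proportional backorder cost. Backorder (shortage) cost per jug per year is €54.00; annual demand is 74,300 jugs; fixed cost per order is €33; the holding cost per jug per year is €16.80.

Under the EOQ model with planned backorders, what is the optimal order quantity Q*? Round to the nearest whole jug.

619 jugs

Q* = √(2DS/H) · √((H + b)/b)
   = √(2 × 74,300 × 33 / 16.8) · √((16.8 + 54) / 54)
   = 540.271 × 1.1450 ≈ 618.63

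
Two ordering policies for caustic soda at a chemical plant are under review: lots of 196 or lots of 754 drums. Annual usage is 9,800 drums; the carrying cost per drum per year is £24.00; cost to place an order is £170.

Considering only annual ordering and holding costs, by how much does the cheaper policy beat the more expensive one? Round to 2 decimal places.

For each Q, cost = (D/Q)·S + (Q/2)·H.
TC(196) = (9,800/196)×170 + (196/2)×24 = £10,852.00
TC(754) = (9,800/754)×170 + (754/2)×24 = £11,257.55
Lots of 196 are cheaper by £405.55.

£405.55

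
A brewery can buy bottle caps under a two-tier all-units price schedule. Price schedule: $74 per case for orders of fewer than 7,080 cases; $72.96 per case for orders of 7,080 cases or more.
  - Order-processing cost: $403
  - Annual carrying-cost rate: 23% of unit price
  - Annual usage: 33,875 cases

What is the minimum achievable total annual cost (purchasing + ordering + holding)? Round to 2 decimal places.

$2,528,306.93

H₁ = 23%×$74 = $17.0200;  H₂ = 23%×$72.96 = $16.7808
EOQ₁ = √(2×33,875×403/17.0200) = 1,266.56  (< 7,080, feasible at tier 1)
EOQ₂ = √(2×33,875×403/16.7808) = 1,275.56  (< 7,080 → use Q = 7,080 at tier-2 price)
TC(tier 1 (EOQ₁), Q≈1,266.6) = $2,528,306.93
TC(tier 2, Q≈7,080.0) = $2,532,852.23
Minimum at tier 1 (EOQ₁): $2,528,306.93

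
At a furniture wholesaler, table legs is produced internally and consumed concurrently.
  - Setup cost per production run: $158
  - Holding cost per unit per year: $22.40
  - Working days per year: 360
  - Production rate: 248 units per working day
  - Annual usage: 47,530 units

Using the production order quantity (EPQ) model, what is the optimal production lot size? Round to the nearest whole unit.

1,197 units

d = 47,530/360 = 132.0278 units/day;  effective holding cost H(1 − d/p) = 22.4·(1 − 132.0278/248) = 10.47491
Q* = √(2DS / H_eff) = √(2·47,530·158 / 10.47491) ≈ 1,197.44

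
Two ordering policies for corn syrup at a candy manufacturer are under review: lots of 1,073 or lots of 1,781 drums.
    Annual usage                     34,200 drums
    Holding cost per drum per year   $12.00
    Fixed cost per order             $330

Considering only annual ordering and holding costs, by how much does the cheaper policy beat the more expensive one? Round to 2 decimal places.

Annual cost at Q: ordering D·S/Q plus holding Q·H/2.
TC(1,073) = (34,200/1,073)×330 + (1,073/2)×12 = $16,956.17
TC(1,781) = (34,200/1,781)×330 + (1,781/2)×12 = $17,022.89
Cheaper: Q = 1,073.  Difference = $66.72

$66.72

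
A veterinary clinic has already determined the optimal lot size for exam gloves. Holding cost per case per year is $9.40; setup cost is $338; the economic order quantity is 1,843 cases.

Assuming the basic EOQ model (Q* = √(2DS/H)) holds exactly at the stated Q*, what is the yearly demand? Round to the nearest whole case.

Since Q* = (2DS/H)^½, squaring gives Q*²·H = 2DS.
D = Q²H / (2S) = 1,843² × 9.4 / (2 × 338) = 47,231.51

47,232 cases per year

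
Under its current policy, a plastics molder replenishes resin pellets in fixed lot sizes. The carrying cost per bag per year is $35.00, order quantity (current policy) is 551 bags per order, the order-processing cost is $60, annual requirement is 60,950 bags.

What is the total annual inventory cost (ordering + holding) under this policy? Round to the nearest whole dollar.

$16,280

Annual ordering cost = (D/Q)·S = (60,950/551) × 60 = $6,637.02
Annual holding cost  = (Q/2)·H = (551/2) × 35 = $9,642.50
Total = $6,637.02 + $9,642.50 = $16,279.52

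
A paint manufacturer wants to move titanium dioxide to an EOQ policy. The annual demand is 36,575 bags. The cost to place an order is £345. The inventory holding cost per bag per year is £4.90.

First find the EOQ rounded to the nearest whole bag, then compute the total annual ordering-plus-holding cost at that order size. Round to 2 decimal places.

EOQ = √(2DS/H) = √(2 × 36,575 × 345 / 4.9)
    = √(5,150,357.14) ≈ 2,269.44 → Q = 2,269 bags
Orders/yr = 36,575/2,269 = 16.119; ordering cost = 16.119 × £345 = £5,561.21
Average inventory = 2,269/2 = 1134.5; holding cost = 1134.5 × £4.9 = £5,559.05
Total = £5,561.21 + £5,559.05 = £11,120.26

£11,120.26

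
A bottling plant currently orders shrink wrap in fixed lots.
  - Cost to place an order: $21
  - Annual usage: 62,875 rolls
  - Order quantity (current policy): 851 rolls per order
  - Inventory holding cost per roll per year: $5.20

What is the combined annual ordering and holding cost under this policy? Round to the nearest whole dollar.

$3,764

Ordering: D/Q × S = 62,875/851 × $21 = $1,551.56
Holding:  Q/2 × H = 851/2 × $5.2 = $2,212.60
Total = $1,551.56 + $2,212.60 = $3,764.16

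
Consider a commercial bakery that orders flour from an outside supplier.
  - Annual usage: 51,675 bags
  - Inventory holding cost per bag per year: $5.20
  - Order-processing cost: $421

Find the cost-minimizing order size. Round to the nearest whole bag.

Q* = √(2·D·S / H) = √(2·51,675·421 / 5.2) = √8,367,375.0 ≈ 2,892.64

2,893 bags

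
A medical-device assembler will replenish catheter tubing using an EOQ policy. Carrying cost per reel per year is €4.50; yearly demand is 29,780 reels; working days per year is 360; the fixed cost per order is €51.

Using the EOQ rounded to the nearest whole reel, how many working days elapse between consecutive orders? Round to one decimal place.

Optimal lot size Q* = (2 × 29,780 × €51 / €4.5)^½ ≈ 821.59 → Q = 822 reels
Days between orders = 360 / (D/Q) = 360 / 36.229 ≈ 9.937

9.9 days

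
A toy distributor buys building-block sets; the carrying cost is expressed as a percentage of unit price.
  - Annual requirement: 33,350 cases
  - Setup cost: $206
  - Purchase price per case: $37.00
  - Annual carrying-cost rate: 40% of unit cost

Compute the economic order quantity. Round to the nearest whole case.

964 cases

Holding cost per case per year: H = 40% × $37 = $14.8000
Q* = √(2·D·S / H) = √(2·33,350·206 / 14.8) = √928,391.9 ≈ 963.53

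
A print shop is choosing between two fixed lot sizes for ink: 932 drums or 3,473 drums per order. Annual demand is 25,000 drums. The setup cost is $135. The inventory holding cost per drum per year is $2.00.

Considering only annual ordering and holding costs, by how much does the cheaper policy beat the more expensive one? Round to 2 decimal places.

$108.46

Annual cost at Q: ordering D·S/Q plus holding Q·H/2.
TC(932) = (25,000/932)×135 + (932/2)×2 = $4,553.24
TC(3,473) = (25,000/3,473)×135 + (3,473/2)×2 = $4,444.78
Lots of 3,473 are cheaper by $108.46.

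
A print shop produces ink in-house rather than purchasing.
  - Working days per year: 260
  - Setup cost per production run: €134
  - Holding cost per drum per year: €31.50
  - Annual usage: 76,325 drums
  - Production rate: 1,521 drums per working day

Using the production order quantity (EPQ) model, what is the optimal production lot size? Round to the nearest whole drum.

Daily demand d = 76,325/260 = 293.558; p = 1521; 1 − d/p = 0.80700
EPQ = √(2DS / (H(1 − d/p)))
    = √(2 × 76,325 × 134 / (31.5 × 0.80700)) ≈ 897.04

897 drums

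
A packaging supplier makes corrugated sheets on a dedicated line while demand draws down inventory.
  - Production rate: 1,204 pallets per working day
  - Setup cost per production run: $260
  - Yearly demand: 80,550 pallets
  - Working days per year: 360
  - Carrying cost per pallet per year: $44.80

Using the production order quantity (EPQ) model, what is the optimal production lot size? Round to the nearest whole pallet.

d = 80,550/360 = 223.7500 pallets/day;  effective holding cost H(1 − d/p) = 44.8·(1 − 223.7500/1204) = 36.47442
Q* = √(2DS / H_eff) = √(2·80,550·260 / 36.47442) ≈ 1,071.62

1,072 pallets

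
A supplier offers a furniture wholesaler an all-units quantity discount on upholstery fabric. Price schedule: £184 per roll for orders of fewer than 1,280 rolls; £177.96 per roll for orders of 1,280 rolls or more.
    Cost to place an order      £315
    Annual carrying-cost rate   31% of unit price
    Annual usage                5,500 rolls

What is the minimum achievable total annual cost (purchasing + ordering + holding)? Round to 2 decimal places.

£1,015,440.78

H₁ = 31%×£184 = £57.0400;  H₂ = 31%×£177.96 = £55.1676
EOQ₁ = √(2×5,500×315/57.0400) = 246.47  (< 1,280, feasible at tier 1)
EOQ₂ = √(2×5,500×315/55.1676) = 250.62  (< 1,280 → use Q = 1,280 at tier-2 price)
TC(tier 1 (EOQ₁), Q≈246.5) = £1,026,058.58
TC(tier 2, Q≈1,280.0) = £1,015,440.78
Minimum at tier 2: £1,015,440.78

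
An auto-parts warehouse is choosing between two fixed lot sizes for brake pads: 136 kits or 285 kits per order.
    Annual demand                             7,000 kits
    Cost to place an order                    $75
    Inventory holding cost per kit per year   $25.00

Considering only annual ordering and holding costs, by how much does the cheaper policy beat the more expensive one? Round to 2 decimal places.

Annual cost at Q: ordering D·S/Q plus holding Q·H/2.
TC(136) = (7,000/136)×75 + (136/2)×25 = $5,560.29
TC(285) = (7,000/285)×75 + (285/2)×25 = $5,404.61
|ΔTC| = |$5,560.29 − $5,404.61| = $155.69

$155.69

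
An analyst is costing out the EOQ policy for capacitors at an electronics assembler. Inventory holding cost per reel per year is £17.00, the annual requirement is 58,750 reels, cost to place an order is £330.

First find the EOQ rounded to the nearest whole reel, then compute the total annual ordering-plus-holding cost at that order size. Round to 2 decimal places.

2DS/H = 2·58,750·330/17 = 2,280,882.35
EOQ = √2,280,882.35 ≈ 1,510.26 → Q = 1,510 reels
Annual ordering cost = (D/Q)·S = (58,750/1,510) × 330 = £12,839.40
Annual holding cost  = (Q/2)·H = (1,510/2) × 17 = £12,835.00
Total = £12,839.40 + £12,835.00 = £25,674.40

£25,674.40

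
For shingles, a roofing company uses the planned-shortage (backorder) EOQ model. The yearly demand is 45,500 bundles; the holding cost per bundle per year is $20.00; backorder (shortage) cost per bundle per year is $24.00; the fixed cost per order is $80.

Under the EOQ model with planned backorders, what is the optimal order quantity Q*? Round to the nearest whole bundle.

817 bundles

Basic EOQ = √(2·45,500·80/20) = 603.324
Backorder adjustment √((H+b)/b) = √((20+24)/24) = 1.3540
Q* = 603.324 × 1.3540 ≈ 816.90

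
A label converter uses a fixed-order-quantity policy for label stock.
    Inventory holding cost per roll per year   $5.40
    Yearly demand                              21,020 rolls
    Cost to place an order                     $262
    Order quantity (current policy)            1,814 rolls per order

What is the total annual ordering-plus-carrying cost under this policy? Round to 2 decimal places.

Orders/yr = 21,020/1,814 = 11.588; ordering cost = 11.588 × $262 = $3,035.96
Average inventory = 1,814/2 = 907; holding cost = 907 × $5.4 = $4,897.80
Total = $3,035.96 + $4,897.80 = $7,933.76

$7,933.76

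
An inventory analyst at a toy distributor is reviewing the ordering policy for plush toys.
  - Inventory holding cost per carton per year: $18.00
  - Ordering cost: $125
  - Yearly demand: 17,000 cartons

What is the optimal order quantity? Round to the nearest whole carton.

EOQ = √(2DS/H) = √(2 × 17,000 × 125 / 18)
    = √(236,111.11) ≈ 485.91

486 cartons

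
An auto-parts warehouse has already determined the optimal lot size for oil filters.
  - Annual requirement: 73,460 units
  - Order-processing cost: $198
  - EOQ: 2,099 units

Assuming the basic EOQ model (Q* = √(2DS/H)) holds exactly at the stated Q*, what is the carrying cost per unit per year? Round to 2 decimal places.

$6.60

Since Q* = (2DS/H)^½, squaring gives Q*²·H = 2DS.
H = 2DS / Q² = 2 × 73,460 × 198 / 2,099² = 6.6027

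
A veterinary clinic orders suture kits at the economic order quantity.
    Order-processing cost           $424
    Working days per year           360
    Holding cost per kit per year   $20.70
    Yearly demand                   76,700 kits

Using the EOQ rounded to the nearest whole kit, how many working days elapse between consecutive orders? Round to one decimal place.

EOQ = √(2DS/H) = √(2 × 76,700 × 424 / 20.7)
    = √(3,142,106.28) ≈ 1,772.60 → Q = 1,773 kits
T = Q/D × 360 days = 1,773/76,700 × 360 = 8.322 days

8.3 days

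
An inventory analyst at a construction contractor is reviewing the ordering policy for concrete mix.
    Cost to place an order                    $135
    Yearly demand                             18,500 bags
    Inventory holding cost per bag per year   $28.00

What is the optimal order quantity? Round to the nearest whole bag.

422 bags

Q* = √(2·D·S / H) = √(2·18,500·135 / 28) = √178,392.9 ≈ 422.37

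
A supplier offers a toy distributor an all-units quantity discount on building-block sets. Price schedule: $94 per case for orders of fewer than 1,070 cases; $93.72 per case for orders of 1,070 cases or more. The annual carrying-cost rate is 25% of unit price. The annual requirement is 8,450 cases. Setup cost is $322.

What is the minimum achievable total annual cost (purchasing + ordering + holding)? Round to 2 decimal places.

H₁ = 25%×$94 = $23.5000;  H₂ = 25%×$93.72 = $23.4300
EOQ₁ = √(2×8,450×322/23.5000) = 481.21  (< 1,070, feasible at tier 1)
EOQ₂ = √(2×8,450×322/23.4300) = 481.93  (< 1,070 → use Q = 1,070 at tier-2 price)
TC(tier 1 (EOQ₁), Q≈481.2) = $805,608.51
TC(tier 2, Q≈1,070.0) = $807,011.95
Minimum at tier 1 (EOQ₁): $805,608.51

$805,608.51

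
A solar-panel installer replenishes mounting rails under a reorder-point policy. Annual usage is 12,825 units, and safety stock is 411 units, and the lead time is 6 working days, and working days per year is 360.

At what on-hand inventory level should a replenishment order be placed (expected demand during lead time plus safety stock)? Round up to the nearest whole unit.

Daily demand d = 12,825 / 360 = 35.625 units/day
Demand during lead time = 35.625 × 6 = 213.75
Reorder point = 213.75 + 411 = 624.75 → round up

625 units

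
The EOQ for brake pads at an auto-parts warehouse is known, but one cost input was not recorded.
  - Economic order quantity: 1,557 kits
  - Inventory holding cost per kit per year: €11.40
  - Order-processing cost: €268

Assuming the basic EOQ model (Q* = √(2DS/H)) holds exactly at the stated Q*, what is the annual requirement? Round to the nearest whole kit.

51,561 kits per year

Since Q* = (2DS/H)^½, squaring gives Q*²·H = 2DS.
D = Q²H / (2S) = 1,557² × 11.4 / (2 × 268) = 51,560.52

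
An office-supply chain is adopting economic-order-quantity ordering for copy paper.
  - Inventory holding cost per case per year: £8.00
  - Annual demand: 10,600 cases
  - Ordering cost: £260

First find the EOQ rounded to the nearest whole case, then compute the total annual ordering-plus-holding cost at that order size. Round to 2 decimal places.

£6,640.48

Q* = √(2·D·S / H) = √(2·10,600·260 / 8) = √689,000.0 ≈ 830.06 → Q = 830 cases
Annual ordering cost = (D/Q)·S = (10,600/830) × 260 = £3,320.48
Annual holding cost  = (Q/2)·H = (830/2) × 8 = £3,320.00
Total = £3,320.48 + £3,320.00 = £6,640.48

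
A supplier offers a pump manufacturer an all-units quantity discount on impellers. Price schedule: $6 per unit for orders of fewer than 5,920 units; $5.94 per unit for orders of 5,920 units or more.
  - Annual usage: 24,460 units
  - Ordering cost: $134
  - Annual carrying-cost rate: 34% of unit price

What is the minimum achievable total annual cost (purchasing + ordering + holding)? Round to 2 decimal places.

H₁ = 34%×$6 = $2.0400;  H₂ = 34%×$5.94 = $2.0196
EOQ₁ = √(2×24,460×134/2.0400) = 1,792.59  (< 5,920, feasible at tier 1)
EOQ₂ = √(2×24,460×134/2.0196) = 1,801.62  (< 5,920 → use Q = 5,920 at tier-2 price)
TC(tier 1 (EOQ₁), Q≈1,792.6) = $150,416.88
TC(tier 2, Q≈5,920.0) = $151,824.07
Minimum at tier 1 (EOQ₁): $150,416.88

$150,416.88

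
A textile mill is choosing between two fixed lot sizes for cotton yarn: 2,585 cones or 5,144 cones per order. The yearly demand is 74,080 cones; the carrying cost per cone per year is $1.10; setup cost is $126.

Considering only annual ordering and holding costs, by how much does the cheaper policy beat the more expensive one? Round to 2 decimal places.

Annual cost at Q: ordering D·S/Q plus holding Q·H/2.
TC(2,585) = (74,080/2,585)×126 + (2,585/2)×1.1 = $5,032.61
TC(5,144) = (74,080/5,144)×126 + (5,144/2)×1.1 = $4,643.76
Lots of 5,144 are cheaper by $388.86.

$388.86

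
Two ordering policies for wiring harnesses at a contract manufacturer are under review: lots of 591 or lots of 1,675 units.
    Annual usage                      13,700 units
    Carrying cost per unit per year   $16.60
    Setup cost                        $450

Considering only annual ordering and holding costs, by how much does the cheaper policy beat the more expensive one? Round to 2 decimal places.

For each Q, cost = (D/Q)·S + (Q/2)·H.
TC(591) = (13,700/591)×450 + (591/2)×16.6 = $15,336.77
TC(1,675) = (13,700/1,675)×450 + (1,675/2)×16.6 = $17,583.10
|ΔTC| = |$15,336.77 − $17,583.10| = $2,246.32

$2,246.32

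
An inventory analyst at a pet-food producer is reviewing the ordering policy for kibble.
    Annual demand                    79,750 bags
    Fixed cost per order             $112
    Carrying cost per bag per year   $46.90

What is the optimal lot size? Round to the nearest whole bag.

Optimal lot size Q* = (2 × 79,750 × $112 / $46.9)^½ ≈ 617.17

617 bags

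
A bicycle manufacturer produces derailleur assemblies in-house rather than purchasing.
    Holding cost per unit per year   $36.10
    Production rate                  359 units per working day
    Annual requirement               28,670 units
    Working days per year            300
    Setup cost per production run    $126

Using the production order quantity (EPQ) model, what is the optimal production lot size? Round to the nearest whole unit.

522 units

Daily demand d = 28,670/300 = 95.567; p = 359; 1 − d/p = 0.73380
EPQ = √(2DS / (H(1 − d/p)))
    = √(2 × 28,670 × 126 / (36.1 × 0.73380)) ≈ 522.24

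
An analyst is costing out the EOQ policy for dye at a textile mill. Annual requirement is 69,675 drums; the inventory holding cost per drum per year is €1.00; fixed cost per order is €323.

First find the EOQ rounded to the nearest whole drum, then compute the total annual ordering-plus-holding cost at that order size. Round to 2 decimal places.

Optimal lot size Q* = (2 × 69,675 × €323 / €1)^½ ≈ 6,708.95 → Q = 6,709 drums
Orders/yr = 69,675/6,709 = 10.385; ordering cost = 10.385 × €323 = €3,354.45
Average inventory = 6,709/2 = 3354.5; holding cost = 3354.5 × €1 = €3,354.50
Total = €3,354.45 + €3,354.50 = €6,708.95

€6,708.95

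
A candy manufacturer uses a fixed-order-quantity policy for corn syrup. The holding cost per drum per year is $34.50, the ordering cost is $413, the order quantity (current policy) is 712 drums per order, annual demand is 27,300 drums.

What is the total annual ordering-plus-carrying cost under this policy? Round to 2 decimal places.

Ordering: D/Q × S = 27,300/712 × $413 = $15,835.53
Holding:  Q/2 × H = 712/2 × $34.5 = $12,282.00
Total = $15,835.53 + $12,282.00 = $28,117.53

$28,117.53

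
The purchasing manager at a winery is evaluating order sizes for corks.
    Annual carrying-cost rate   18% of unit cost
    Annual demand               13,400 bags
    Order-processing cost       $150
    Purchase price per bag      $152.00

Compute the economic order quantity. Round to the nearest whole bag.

Holding cost per bag per year: H = 18% × $152 = $27.3600
Optimal lot size Q* = (2 × 13,400 × $150 / $27.36)^½ ≈ 383.31

383 bags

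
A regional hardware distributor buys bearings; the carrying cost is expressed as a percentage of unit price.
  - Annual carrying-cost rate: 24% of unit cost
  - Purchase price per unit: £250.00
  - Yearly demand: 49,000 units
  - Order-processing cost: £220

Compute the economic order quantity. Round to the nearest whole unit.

H = i·C = 0.24 × £250 = £60.0000 per unit-year
Q* = √(2·D·S / H) = √(2·49,000·220 / 60) = √359,333.3 ≈ 599.44

599 units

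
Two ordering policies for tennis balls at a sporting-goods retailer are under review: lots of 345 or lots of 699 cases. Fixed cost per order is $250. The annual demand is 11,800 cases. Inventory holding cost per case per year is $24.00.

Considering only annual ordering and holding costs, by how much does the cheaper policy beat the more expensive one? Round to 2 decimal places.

$82.41

Annual cost at Q: ordering D·S/Q plus holding Q·H/2.
TC(345) = (11,800/345)×250 + (345/2)×24 = $12,690.72
TC(699) = (11,800/699)×250 + (699/2)×24 = $12,608.31
|ΔTC| = |$12,690.72 − $12,608.31| = $82.41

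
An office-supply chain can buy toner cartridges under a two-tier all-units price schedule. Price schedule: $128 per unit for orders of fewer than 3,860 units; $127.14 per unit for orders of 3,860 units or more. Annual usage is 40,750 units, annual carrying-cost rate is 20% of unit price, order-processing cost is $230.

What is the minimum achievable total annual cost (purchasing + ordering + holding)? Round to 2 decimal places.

$5,232,459.15

H₁ = 20%×$128 = $25.6000;  H₂ = 20%×$127.14 = $25.4280
EOQ₁ = √(2×40,750×230/25.6000) = 855.70  (< 3,860, feasible at tier 1)
EOQ₂ = √(2×40,750×230/25.4280) = 858.59  (< 3,860 → use Q = 3,860 at tier-2 price)
TC(tier 1 (EOQ₁), Q≈855.7) = $5,237,905.98
TC(tier 2, Q≈3,860.0) = $5,232,459.15
Minimum at tier 2: $5,232,459.15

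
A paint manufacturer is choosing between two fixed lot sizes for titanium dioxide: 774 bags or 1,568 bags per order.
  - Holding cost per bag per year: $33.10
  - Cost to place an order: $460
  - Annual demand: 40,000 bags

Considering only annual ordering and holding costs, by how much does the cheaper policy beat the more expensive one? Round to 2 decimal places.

Annual cost at Q: ordering D·S/Q plus holding Q·H/2.
TC(774) = (40,000/774)×460 + (774/2)×33.1 = $36,582.31
TC(1,568) = (40,000/1,568)×460 + (1,568/2)×33.1 = $37,685.09
|ΔTC| = |$36,582.31 − $37,685.09| = $1,102.78

$1,102.78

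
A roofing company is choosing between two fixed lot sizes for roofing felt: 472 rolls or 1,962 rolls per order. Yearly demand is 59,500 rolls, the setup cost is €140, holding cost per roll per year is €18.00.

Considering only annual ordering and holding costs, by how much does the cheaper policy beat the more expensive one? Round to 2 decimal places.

€7.36

Annual cost at Q: ordering D·S/Q plus holding Q·H/2.
TC(472) = (59,500/472)×140 + (472/2)×18 = €21,896.31
TC(1,962) = (59,500/1,962)×140 + (1,962/2)×18 = €21,903.67
|ΔTC| = |€21,896.31 − €21,903.67| = €7.36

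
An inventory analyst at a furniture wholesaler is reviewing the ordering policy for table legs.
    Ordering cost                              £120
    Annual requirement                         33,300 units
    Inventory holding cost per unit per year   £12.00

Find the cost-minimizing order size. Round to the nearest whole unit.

816 units

2DS/H = 2·33,300·120/12 = 666,000.00
EOQ = √666,000.00 ≈ 816.09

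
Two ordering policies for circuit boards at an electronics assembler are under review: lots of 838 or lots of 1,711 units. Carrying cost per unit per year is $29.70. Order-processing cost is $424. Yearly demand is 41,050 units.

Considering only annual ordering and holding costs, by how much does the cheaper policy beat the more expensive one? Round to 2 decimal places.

$2,366.65

TC(Q) = (D/Q)S + (Q/2)H
TC(838) = (41,050/838)×424 + (838/2)×29.7 = $33,214.23
TC(1,711) = (41,050/1,711)×424 + (1,711/2)×29.7 = $35,580.88
Lots of 838 are cheaper by $2,366.65.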